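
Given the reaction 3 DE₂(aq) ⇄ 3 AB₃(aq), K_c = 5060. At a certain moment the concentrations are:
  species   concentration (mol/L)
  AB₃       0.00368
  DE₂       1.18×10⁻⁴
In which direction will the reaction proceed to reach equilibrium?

toward reactants

Q_c = [AB₃]³ / [DE₂]³ = (0.00368)³ / (1.18×10⁻⁴)³ = 30300
Q_c = 30300 > K_c = 5060, so the reverse reaction proceeds.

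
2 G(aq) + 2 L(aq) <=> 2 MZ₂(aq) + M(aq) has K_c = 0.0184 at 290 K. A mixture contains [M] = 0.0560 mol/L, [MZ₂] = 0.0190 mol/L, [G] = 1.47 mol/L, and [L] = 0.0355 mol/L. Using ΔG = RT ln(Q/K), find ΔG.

ΔG = -2.19 kJ/mol

Q_c = [MZ₂]²·[M] / ([G]²·[L]²) = (0.0190)²·(0.0560) / ((1.47)²·(0.0355)²) = 0.00742
ΔG = RT ln(Q_c/K_c) = (8.314 J mol⁻¹ K⁻¹)(290 K) × ln(0.00742/0.0184)
   = (2.411 kJ/mol)(-0.9082) = -2.19 kJ/mol
ΔG < 0, so the forward reaction is spontaneous (proceeds forward).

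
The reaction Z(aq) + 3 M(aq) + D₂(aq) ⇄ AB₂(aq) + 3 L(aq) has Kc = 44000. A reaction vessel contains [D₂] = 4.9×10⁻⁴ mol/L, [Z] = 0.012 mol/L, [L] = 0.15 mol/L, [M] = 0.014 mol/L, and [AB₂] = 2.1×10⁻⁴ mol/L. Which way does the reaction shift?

Qc = [AB₂]·[L]³ / ([Z]·[M]³·[D₂]) = (2.1×10⁻⁴)·(0.15)³ / ((0.012)·(0.014)³·(4.9×10⁻⁴)) = 44000
Qc = 44000 = Kc, so the system is already at equilibrium.

no net change (already at equilibrium)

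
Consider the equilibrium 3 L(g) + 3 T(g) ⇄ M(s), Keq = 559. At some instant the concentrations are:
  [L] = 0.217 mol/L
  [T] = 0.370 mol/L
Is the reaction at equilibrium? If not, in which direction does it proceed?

reverse (toward reactants)

(M is a pure solid — omitted from Q.)
Q = 1 / ([L]³·[T]³) = 1 / ((0.217)³·(0.370)³) = 1930
Q = 1930 > Keq = 559, so the reverse reaction proceeds.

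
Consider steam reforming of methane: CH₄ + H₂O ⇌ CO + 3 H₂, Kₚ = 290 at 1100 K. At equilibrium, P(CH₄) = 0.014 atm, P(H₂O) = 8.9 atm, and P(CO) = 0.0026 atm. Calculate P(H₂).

At equilibrium, Kₚ = P(CO)·P(H₂)³ / (P(CH₄)·P(H₂O)) = 290.
(0.0026)·(P(H₂))³ / ((0.014)·(8.9)) = 290
P(H₂)³ = 13900 ⇒ P(H₂) = 24 atm

P(H₂) = 24 atm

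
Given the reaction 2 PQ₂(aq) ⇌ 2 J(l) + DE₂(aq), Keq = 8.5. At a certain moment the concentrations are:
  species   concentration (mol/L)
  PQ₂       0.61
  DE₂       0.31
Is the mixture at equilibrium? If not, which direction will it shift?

no; Q < K, reaction proceeds forward

(J is a pure liquid — omitted from Q.)
Q = [DE₂] / [PQ₂]² = (0.31) / (0.61)² = 0.83
Q = 0.83 < Keq = 8.5: net forward reaction.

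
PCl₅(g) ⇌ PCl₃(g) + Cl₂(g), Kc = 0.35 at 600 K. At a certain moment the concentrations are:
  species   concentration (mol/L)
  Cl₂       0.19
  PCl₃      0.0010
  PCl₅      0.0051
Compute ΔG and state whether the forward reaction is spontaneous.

Qc = [PCl₃]·[Cl₂] / [PCl₅] = (0.0010)·(0.19) / (0.0051) = 0.0373
ΔG = RT ln(Qc/Kc) = (8.314 J mol⁻¹ K⁻¹)(600 K) × ln(0.0373/0.35)
   = (4.988 kJ/mol)(-2.239) = -11.2 kJ/mol
ΔG < 0, so the forward reaction is spontaneous (proceeds forward).

ΔG = -11.2 kJ/mol; the forward reaction is spontaneous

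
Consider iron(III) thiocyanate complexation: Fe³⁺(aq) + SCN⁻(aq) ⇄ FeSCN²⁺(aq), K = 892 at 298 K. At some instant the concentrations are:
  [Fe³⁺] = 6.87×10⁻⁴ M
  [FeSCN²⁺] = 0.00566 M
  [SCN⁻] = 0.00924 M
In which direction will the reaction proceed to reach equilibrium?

Q = [FeSCN²⁺] / ([Fe³⁺]·[SCN⁻]) = (0.00566) / ((6.87×10⁻⁴)·(0.00924)) = 892
Q = 892 = K, so the system is already at equilibrium.

no net change (already at equilibrium)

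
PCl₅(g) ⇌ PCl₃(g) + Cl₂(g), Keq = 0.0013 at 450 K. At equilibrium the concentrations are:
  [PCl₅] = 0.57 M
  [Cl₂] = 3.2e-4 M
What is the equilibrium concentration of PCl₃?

At equilibrium, Keq = [PCl₃]·[Cl₂] / [PCl₅] = 0.0013.
([PCl₃])·(3.2e-4) / (0.57) = 0.0013
[PCl₃] = 2.32 = 2.3 M

[PCl₃] = 2.3 M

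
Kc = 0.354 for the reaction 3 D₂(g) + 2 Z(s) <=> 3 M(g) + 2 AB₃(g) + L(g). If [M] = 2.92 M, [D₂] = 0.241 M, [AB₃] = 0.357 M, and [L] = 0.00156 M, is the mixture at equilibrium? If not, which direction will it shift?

(Z is a pure solid — omitted from Qc.)
Qc = [M]³·[AB₃]²·[L] / [D₂]³ = (2.92)³·(0.357)²·(0.00156) / (0.241)³ = 0.354
Qc = 0.354 = Kc; the system is at equilibrium.

yes, at equilibrium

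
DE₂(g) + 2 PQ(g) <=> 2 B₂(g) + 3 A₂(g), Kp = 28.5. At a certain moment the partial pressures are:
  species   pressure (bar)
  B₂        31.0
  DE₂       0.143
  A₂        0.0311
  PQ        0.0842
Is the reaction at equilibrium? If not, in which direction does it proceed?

neither direction; the system is at equilibrium

Qp = P(B₂)²·P(A₂)³ / (P(DE₂)·P(PQ)²) = (31.0)²·(0.0311)³ / ((0.143)·(0.0842)²) = 28.5
Qp = 28.5 = Kp, so the system is already at equilibrium.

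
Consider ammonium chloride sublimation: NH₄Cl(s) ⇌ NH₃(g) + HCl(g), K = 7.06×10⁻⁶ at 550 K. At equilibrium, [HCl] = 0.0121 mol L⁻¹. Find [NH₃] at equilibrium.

[NH₃] = 5.83×10⁻⁴ mol L⁻¹

(NH₄Cl is a pure solid — omitted from K.)
At equilibrium, K = [NH₃]·[HCl] = 7.06×10⁻⁶.
([NH₃])·(0.0121) = 7.06×10⁻⁶
[NH₃] = 5.83×10⁻⁴ mol L⁻¹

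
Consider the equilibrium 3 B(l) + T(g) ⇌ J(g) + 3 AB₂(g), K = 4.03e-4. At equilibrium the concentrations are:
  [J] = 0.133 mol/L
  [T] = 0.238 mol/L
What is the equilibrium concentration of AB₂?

[AB₂] = 0.0897 mol/L

(B is a pure liquid — omitted from K.)
At equilibrium, K = [J]·[AB₂]³ / [T] = 4.03e-4.
(0.133)·([AB₂])³ / (0.238) = 4.03e-4
[AB₂]³ = 7.21e-4 ⇒ [AB₂] = 0.0897 mol/L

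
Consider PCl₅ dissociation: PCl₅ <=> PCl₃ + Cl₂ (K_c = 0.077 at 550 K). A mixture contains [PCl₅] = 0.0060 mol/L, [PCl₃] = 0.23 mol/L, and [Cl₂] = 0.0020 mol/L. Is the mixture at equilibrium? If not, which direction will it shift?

Q_c = [PCl₃]·[Cl₂] / [PCl₅] = (0.23)·(0.0020) / (0.0060) = 0.077
Q_c = 0.077 = K_c; the system is at equilibrium.

yes, at equilibrium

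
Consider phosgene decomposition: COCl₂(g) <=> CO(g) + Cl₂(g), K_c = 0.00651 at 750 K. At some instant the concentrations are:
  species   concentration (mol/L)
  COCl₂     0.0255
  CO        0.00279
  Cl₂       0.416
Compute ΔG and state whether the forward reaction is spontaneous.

Q_c = [CO]·[Cl₂] / [COCl₂] = (0.00279)·(0.416) / (0.0255) = 0.0455
ΔG = RT ln(Q_c/K_c) = (8.314 J mol⁻¹ K⁻¹)(750 K) × ln(0.0455/0.00651)
   = (6.236 kJ/mol)(1.944) = 12.1 kJ/mol
ΔG > 0, so the forward reaction is non-spontaneous (proceeds in reverse).

ΔG = 12.1 kJ/mol; the forward reaction is non-spontaneous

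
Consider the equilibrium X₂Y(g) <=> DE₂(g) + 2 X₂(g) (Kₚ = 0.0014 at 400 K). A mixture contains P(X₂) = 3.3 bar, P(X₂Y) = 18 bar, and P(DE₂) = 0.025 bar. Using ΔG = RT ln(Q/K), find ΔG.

Qₚ = P(DE₂)·P(X₂)² / P(X₂Y) = (0.025)·(3.3)² / (18) = 0.0151
ΔG = RT ln(Qₚ/Kₚ) = (8.314 J mol⁻¹ K⁻¹)(400 K) × ln(0.0151/0.0014)
   = (3.326 kJ/mol)(2.378) = 7.91 kJ/mol
ΔG > 0, so the forward reaction is non-spontaneous (proceeds in reverse).

ΔG = 7.91 kJ/mol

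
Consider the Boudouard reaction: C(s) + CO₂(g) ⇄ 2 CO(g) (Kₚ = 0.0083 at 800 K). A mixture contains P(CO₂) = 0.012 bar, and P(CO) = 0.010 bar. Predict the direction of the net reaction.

no net change (already at equilibrium)

(C is a pure solid — omitted from Qₚ.)
Qₚ = P(CO)² / P(CO₂) = (0.010)² / (0.012) = 0.0083
Qₚ = 0.0083 = Kₚ, so the system is already at equilibrium.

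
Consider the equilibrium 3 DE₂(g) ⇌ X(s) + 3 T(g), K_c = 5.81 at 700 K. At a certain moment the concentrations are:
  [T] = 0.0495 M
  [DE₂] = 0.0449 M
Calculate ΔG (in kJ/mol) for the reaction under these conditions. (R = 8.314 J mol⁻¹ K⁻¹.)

(X is a pure solid — omitted from Q_c.)
Q_c = [T]³ / [DE₂]³ = (0.0495)³ / (0.0449)³ = 1.34
ΔG = RT ln(Q_c/K_c) = (8.314 J mol⁻¹ K⁻¹)(700 K) × ln(1.34/5.81)
   = (5.820 kJ/mol)(-1.467) = -8.54 kJ/mol
ΔG < 0, so the forward reaction is spontaneous (proceeds forward).

ΔG = -8.54 kJ/mol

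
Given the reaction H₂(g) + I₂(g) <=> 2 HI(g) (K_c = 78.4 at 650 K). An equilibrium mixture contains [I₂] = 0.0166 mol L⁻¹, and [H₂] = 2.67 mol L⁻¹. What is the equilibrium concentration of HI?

At equilibrium, K_c = [HI]² / ([H₂]·[I₂]) = 78.4.
([HI])² / ((2.67)·(0.0166)) = 78.4
[HI]² = 3.47 ⇒ [HI] = 1.86 mol L⁻¹

[HI] = 1.86 mol L⁻¹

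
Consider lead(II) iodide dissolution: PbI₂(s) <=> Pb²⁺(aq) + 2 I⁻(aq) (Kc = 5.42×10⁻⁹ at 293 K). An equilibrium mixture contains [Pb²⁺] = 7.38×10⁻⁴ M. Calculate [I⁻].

(PbI₂ is a pure solid — omitted from Kc.)
At equilibrium, Kc = [Pb²⁺]·[I⁻]² = 5.42×10⁻⁹.
(7.38×10⁻⁴)·([I⁻])² = 5.42×10⁻⁹
[I⁻]² = 7.34×10⁻⁶ ⇒ [I⁻] = 0.00271 M

[I⁻] = 0.00271 M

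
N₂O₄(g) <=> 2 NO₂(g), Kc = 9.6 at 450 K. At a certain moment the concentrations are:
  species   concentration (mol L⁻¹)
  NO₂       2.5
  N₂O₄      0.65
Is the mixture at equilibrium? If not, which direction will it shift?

Qc = [NO₂]² / [N₂O₄] = (2.5)² / (0.65) = 9.6
Qc = 9.6 = Kc; the system is at equilibrium.

yes, at equilibrium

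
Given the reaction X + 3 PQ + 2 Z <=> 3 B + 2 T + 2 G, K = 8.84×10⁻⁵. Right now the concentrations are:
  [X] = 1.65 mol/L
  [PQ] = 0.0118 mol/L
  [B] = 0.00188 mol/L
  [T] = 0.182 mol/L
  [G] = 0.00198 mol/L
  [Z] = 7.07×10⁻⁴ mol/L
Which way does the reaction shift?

reverse (toward reactants)

Q = [B]³·[T]²·[G]² / ([X]·[PQ]³·[Z]²) = (0.00188)³·(0.182)²·(0.00198)² / ((1.65)·(0.0118)³·(7.07×10⁻⁴)²) = 6.37×10⁻⁴
Q = 6.37×10⁻⁴ > K = 8.84×10⁻⁵, so the reverse reaction proceeds.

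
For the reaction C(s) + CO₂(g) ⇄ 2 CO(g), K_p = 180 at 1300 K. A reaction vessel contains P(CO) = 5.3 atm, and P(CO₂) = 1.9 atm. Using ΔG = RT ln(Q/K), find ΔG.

(C is a pure solid — omitted from Q_p.)
Q_p = P(CO)² / P(CO₂) = (5.3)² / (1.9) = 14.8
ΔG = RT ln(Q_p/K_p) = (8.314 J mol⁻¹ K⁻¹)(1300 K) × ln(14.8/180)
   = (10.81 kJ/mol)(-2.498) = -27.0 kJ/mol
ΔG < 0, so the forward reaction is spontaneous (proceeds forward).

ΔG = -27.0 kJ/mol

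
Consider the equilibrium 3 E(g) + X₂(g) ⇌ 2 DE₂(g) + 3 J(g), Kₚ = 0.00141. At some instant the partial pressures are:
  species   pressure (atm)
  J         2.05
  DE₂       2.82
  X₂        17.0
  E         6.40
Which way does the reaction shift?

in the reverse direction

Qₚ = P(DE₂)²·P(J)³ / (P(E)³·P(X₂)) = (2.82)²·(2.05)³ / ((6.40)³·(17.0)) = 0.0154
Qₚ = 0.0154 > Kₚ = 0.00141, so the reverse reaction proceeds.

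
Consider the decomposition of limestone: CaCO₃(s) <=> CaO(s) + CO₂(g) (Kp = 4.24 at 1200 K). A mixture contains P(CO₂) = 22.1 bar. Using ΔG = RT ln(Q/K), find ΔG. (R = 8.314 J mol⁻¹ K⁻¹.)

ΔG = 16.5 kJ/mol

(CaCO₃, CaO are pure solids — omitted from Qp.)
Qp = P(CO₂) = 22.1
ΔG = RT ln(Qp/Kp) = (8.314 J mol⁻¹ K⁻¹)(1200 K) × ln(22.1/4.24)
   = (9.977 kJ/mol)(1.651) = 16.5 kJ/mol
ΔG > 0, so the forward reaction is non-spontaneous (proceeds in reverse).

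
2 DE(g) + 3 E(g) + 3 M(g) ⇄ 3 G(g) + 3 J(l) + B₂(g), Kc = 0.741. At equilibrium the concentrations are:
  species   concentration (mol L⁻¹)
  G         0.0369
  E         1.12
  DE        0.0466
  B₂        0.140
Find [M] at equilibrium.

[M] = 0.146 mol L⁻¹

(J is a pure liquid — omitted from Kc.)
At equilibrium, Kc = [G]³·[B₂] / ([DE]²·[E]³·[M]³) = 0.741.
(0.0369)³·(0.140) / ((0.0466)²·(1.12)³·([M])³) = 0.741
[M]³ = 0.00311 ⇒ [M] = 0.146 mol L⁻¹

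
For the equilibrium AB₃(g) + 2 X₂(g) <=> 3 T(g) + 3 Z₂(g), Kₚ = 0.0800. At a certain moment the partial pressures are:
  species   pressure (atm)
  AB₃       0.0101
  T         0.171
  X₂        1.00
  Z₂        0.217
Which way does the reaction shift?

Qₚ = P(T)³·P(Z₂)³ / (P(AB₃)·P(X₂)²) = (0.171)³·(0.217)³ / ((0.0101)·(1.00)²) = 0.00506
Qₚ = 0.00506 < Kₚ = 0.0800, so the forward reaction proceeds.

forward (toward products)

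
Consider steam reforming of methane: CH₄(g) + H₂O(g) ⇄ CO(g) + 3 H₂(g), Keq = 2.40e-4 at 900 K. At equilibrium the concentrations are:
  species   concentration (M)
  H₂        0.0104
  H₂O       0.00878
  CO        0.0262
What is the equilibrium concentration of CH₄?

At equilibrium, Keq = [CO]·[H₂]³ / ([CH₄]·[H₂O]) = 2.40e-4.
(0.0262)·(0.0104)³ / (([CH₄])·(0.00878)) = 2.40e-4
[CH₄] = 0.0140 M

[CH₄] = 0.0140 M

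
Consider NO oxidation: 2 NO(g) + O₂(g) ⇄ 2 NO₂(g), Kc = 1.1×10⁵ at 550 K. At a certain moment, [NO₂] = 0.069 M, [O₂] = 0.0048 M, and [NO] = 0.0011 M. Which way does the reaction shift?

in the reverse direction

Qc = [NO₂]² / ([NO]²·[O₂]) = (0.069)² / ((0.0011)²·(0.0048)) = 8.2×10⁵
Qc = 8.2×10⁵ > Kc = 1.1×10⁵, so the reverse reaction proceeds.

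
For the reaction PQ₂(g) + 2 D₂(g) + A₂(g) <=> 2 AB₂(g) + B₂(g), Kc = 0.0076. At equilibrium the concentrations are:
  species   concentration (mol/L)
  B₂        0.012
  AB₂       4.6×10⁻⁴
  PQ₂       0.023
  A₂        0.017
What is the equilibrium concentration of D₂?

[D₂] = 0.029 mol/L

At equilibrium, Kc = [AB₂]²·[B₂] / ([PQ₂]·[D₂]²·[A₂]) = 0.0076.
(4.6×10⁻⁴)²·(0.012) / ((0.023)·([D₂])²·(0.017)) = 0.0076
[D₂]² = 8.54×10⁻⁴ ⇒ [D₂] = 0.029 mol/L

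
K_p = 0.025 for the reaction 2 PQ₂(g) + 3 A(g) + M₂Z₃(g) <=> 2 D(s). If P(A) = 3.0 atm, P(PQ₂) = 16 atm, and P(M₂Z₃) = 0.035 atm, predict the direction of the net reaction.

(D is a pure solid — omitted from Q_p.)
Q_p = 1 / (P(PQ₂)²·P(A)³·P(M₂Z₃)) = 1 / ((16)²·(3.0)³·(0.035)) = 0.0041
Q_p = 0.0041 < K_p = 0.025, so the forward reaction proceeds.

forward (toward products)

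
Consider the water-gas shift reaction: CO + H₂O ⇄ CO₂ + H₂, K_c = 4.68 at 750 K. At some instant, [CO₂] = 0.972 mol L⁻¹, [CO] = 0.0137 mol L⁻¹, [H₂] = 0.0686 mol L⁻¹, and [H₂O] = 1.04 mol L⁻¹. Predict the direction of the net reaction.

Q_c = [CO₂]·[H₂] / ([CO]·[H₂O]) = (0.972)·(0.0686) / ((0.0137)·(1.04)) = 4.68
Q_c = 4.68 = K_c, so the system is already at equilibrium.

neither direction; the system is at equilibrium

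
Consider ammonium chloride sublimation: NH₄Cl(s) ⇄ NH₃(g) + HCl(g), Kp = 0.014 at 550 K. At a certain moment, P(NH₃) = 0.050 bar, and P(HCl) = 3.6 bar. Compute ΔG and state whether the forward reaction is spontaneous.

ΔG = 11.7 kJ/mol; the forward reaction is non-spontaneous

(NH₄Cl is a pure solid — omitted from Qp.)
Qp = P(NH₃)·P(HCl) = (0.050)·(3.6) = 0.180
ΔG = RT ln(Qp/Kp) = (8.314 J mol⁻¹ K⁻¹)(550 K) × ln(0.180/0.014)
   = (4.573 kJ/mol)(2.554) = 11.7 kJ/mol
ΔG > 0, so the forward reaction is non-spontaneous (proceeds in reverse).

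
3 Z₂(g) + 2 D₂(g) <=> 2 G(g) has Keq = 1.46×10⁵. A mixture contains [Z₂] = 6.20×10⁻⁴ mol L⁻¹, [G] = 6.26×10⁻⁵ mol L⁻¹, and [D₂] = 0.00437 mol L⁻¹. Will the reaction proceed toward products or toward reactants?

to the left

Q = [G]² / ([Z₂]³·[D₂]²) = (6.26×10⁻⁵)² / ((6.20×10⁻⁴)³·(0.00437)²) = 8.61×10⁵
Q = 8.61×10⁵ > Keq = 1.46×10⁵, so the reverse reaction proceeds.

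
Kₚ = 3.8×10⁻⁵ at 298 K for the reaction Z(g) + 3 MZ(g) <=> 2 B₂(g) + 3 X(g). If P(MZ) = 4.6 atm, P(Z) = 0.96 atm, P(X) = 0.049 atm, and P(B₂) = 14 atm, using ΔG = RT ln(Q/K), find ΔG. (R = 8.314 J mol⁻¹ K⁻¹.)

ΔG = 4.64 kJ/mol

Qₚ = P(B₂)²·P(X)³ / (P(Z)·P(MZ)³) = (14)²·(0.049)³ / ((0.96)·(4.6)³) = 2.47×10⁻⁴
ΔG = RT ln(Qₚ/Kₚ) = (8.314 J mol⁻¹ K⁻¹)(298 K) × ln(2.47×10⁻⁴/3.8×10⁻⁵)
   = (2.478 kJ/mol)(1.872) = 4.64 kJ/mol
ΔG > 0, so the forward reaction is non-spontaneous (proceeds in reverse).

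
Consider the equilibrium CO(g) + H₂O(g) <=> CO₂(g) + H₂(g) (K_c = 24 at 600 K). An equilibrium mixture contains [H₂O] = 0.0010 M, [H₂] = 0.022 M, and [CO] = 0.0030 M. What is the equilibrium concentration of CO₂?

At equilibrium, K_c = [CO₂]·[H₂] / ([CO]·[H₂O]) = 24.
([CO₂])·(0.022) / ((0.0030)·(0.0010)) = 24
[CO₂] = 0.00327 = 0.0033 M

[CO₂] = 0.0033 M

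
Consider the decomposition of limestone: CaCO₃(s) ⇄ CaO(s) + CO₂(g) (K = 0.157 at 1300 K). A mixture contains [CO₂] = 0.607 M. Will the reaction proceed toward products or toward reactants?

in the reverse direction

(CaCO₃, CaO are pure solids — omitted from Q.)
Q = [CO₂] = 0.607
Q = 0.607 > K = 0.157, so the reverse reaction proceeds.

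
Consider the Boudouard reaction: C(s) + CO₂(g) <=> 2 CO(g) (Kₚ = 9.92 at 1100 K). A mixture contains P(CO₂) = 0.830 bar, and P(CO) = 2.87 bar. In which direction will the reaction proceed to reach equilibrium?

no net change (already at equilibrium)

(C is a pure solid — omitted from Qₚ.)
Qₚ = P(CO)² / P(CO₂) = (2.87)² / (0.830) = 9.92
Qₚ = 9.92 = Kₚ, so the system is already at equilibrium.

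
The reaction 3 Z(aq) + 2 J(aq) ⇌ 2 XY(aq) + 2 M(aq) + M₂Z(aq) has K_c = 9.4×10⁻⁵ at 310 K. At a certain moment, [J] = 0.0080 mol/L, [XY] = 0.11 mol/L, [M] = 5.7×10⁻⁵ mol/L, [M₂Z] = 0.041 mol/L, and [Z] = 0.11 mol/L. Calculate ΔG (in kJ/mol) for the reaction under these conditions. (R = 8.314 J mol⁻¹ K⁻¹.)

ΔG = -4.13 kJ/mol

Q_c = [XY]²·[M]²·[M₂Z] / ([Z]³·[J]²) = (0.11)²·(5.7×10⁻⁵)²·(0.041) / ((0.11)³·(0.0080)²) = 1.89×10⁻⁵
ΔG = RT ln(Q_c/K_c) = (8.314 J mol⁻¹ K⁻¹)(310 K) × ln(1.89×10⁻⁵/9.4×10⁻⁵)
   = (2.577 kJ/mol)(-1.604) = -4.13 kJ/mol
ΔG < 0, so the forward reaction is spontaneous (proceeds forward).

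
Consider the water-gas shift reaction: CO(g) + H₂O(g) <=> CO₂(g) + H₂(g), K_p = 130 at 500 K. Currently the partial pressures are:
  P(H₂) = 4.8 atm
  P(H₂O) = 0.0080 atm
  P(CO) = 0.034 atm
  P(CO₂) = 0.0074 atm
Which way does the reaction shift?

no net change (already at equilibrium)

Q_p = P(CO₂)·P(H₂) / (P(CO)·P(H₂O)) = (0.0074)·(4.8) / ((0.034)·(0.0080)) = 130
Q_p = 130 = K_p, so the system is already at equilibrium.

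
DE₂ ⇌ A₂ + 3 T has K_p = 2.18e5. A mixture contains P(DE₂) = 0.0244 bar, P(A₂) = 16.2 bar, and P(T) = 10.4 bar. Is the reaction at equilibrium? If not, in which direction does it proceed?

Q_p = P(A₂)·P(T)³ / P(DE₂) = (16.2)·(10.4)³ / (0.0244) = 7.47e5
Q_p = 7.47e5 > K_p = 2.18e5, so the reverse reaction proceeds.

reverse (toward reactants)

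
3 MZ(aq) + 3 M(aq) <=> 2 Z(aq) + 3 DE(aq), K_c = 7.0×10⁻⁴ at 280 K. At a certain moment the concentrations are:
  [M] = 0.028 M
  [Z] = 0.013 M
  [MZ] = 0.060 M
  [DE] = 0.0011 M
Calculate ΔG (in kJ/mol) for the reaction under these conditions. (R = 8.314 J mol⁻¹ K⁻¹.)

ΔG = -6.27 kJ/mol

Q_c = [Z]²·[DE]³ / ([MZ]³·[M]³) = (0.013)²·(0.0011)³ / ((0.060)³·(0.028)³) = 4.74×10⁻⁵
ΔG = RT ln(Q_c/K_c) = (8.314 J mol⁻¹ K⁻¹)(280 K) × ln(4.74×10⁻⁵/7.0×10⁻⁴)
   = (2.328 kJ/mol)(-2.692) = -6.27 kJ/mol
ΔG < 0, so the forward reaction is spontaneous (proceeds forward).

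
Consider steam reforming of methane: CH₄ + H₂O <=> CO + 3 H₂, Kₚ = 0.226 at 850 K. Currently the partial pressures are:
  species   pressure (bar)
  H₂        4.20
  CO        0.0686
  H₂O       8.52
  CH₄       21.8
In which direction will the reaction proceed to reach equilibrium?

in the forward direction

Qₚ = P(CO)·P(H₂)³ / (P(CH₄)·P(H₂O)) = (0.0686)·(4.20)³ / ((21.8)·(8.52)) = 0.0274
Qₚ = 0.0274 < Kₚ = 0.226, so the forward reaction proceeds.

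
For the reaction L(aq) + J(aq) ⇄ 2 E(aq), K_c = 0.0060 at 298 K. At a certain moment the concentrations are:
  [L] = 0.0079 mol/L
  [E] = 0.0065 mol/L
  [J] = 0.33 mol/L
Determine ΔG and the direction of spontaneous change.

ΔG = 2.46 kJ/mol; the forward reaction is non-spontaneous

Q_c = [E]² / ([L]·[J]) = (0.0065)² / ((0.0079)·(0.33)) = 0.0162
ΔG = RT ln(Q_c/K_c) = (8.314 J mol⁻¹ K⁻¹)(298 K) × ln(0.0162/0.0060)
   = (2.478 kJ/mol)(0.9933) = 2.46 kJ/mol
ΔG > 0, so the forward reaction is non-spontaneous (proceeds in reverse).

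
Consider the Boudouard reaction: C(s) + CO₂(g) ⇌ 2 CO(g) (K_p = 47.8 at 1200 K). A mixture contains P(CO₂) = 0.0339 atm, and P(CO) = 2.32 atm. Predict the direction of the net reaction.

in the reverse direction

(C is a pure solid — omitted from Q_p.)
Q_p = P(CO)² / P(CO₂) = (2.32)² / (0.0339) = 159
Q_p = 159 > K_p = 47.8, so the reverse reaction proceeds.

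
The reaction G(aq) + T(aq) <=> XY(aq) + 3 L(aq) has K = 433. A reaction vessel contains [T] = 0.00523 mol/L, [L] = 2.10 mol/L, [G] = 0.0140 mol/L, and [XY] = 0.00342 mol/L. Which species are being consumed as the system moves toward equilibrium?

none (at equilibrium)

Q = [XY]·[L]³ / ([G]·[T]) = (0.00342)·(2.10)³ / ((0.0140)·(0.00523)) = 433
Q = 433 = K; the system is at equilibrium.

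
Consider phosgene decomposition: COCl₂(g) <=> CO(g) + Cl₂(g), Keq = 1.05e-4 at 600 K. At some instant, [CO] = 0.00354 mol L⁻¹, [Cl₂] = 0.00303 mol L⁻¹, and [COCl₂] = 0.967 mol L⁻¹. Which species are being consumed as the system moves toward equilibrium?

Q = [CO]·[Cl₂] / [COCl₂] = (0.00354)·(0.00303) / (0.967) = 1.11e-5
Q = 1.11e-5 < Keq = 1.05e-4: net forward reaction.

COCl₂ (reactants)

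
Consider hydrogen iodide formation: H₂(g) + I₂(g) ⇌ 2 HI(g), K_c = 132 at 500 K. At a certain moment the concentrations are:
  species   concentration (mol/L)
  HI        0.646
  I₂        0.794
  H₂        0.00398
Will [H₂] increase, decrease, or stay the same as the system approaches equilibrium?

Q_c = [HI]² / ([H₂]·[I₂]) = (0.646)² / ((0.00398)·(0.794)) = 132
Q_c = 132 = K_c; the system is at equilibrium.

stay the same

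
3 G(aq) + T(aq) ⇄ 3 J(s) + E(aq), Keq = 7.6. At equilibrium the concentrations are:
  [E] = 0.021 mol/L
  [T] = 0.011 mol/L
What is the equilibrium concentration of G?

(J is a pure solid — omitted from Keq.)
At equilibrium, Keq = [E] / ([G]³·[T]) = 7.6.
(0.021) / (([G])³·(0.011)) = 7.6
[G]³ = 0.251 ⇒ [G] = 0.63 mol/L

[G] = 0.63 mol/L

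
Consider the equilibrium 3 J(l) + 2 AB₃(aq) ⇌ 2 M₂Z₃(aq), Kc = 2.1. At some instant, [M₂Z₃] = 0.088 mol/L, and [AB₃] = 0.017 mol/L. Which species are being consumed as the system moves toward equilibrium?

M₂Z₃ (products)

(J is a pure liquid — omitted from Qc.)
Qc = [M₂Z₃]² / [AB₃]² = (0.088)² / (0.017)² = 27
Qc = 27 > Kc = 2.1: net reverse reaction.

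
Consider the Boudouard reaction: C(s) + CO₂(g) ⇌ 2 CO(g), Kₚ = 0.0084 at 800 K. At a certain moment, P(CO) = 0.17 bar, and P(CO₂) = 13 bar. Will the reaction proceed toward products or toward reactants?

(C is a pure solid — omitted from Qₚ.)
Qₚ = P(CO)² / P(CO₂) = (0.17)² / (13) = 0.0022
Qₚ = 0.0022 < Kₚ = 0.0084, so the forward reaction proceeds.

forward (toward products)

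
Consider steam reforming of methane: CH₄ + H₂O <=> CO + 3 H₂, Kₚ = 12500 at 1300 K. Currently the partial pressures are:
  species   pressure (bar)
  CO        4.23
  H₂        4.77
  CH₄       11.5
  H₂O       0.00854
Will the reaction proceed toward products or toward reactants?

to the right

Qₚ = P(CO)·P(H₂)³ / (P(CH₄)·P(H₂O)) = (4.23)·(4.77)³ / ((11.5)·(0.00854)) = 4670
Qₚ = 4670 < Kₚ = 12500, so the forward reaction proceeds.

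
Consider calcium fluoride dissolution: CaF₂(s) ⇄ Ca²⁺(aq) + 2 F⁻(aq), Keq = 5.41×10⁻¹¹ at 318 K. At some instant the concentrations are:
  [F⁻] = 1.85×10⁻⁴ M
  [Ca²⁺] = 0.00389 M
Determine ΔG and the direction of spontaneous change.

(CaF₂ is a pure solid — omitted from Q.)
Q = [Ca²⁺]·[F⁻]² = (0.00389)·(1.85×10⁻⁴)² = 1.33×10⁻¹⁰
ΔG = RT ln(Q/Keq) = (8.314 J mol⁻¹ K⁻¹)(318 K) × ln(1.33×10⁻¹⁰/5.41×10⁻¹¹)
   = (2.644 kJ/mol)(0.8995) = 2.38 kJ/mol
ΔG > 0, so the forward reaction is non-spontaneous (proceeds in reverse).

ΔG = 2.38 kJ/mol; the forward reaction is non-spontaneous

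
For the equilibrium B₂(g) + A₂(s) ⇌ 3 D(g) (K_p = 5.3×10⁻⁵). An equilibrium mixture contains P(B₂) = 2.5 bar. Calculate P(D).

P(D) = 0.051 bar

(A₂ is a pure solid — omitted from K_p.)
At equilibrium, K_p = P(D)³ / P(B₂) = 5.3×10⁻⁵.
(P(D))³ / (2.5) = 5.3×10⁻⁵
P(D)³ = 1.33×10⁻⁴ ⇒ P(D) = 0.051 bar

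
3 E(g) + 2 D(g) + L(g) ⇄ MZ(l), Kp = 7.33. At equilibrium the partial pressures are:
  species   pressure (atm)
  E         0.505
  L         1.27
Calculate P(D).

(MZ is a pure liquid — omitted from Kp.)
At equilibrium, Kp = 1 / (P(E)³·P(D)²·P(L)) = 7.33.
1 / ((0.505)³·(P(D))²·(1.27)) = 7.33
P(D)² = 0.834 ⇒ P(D) = 0.913 atm

P(D) = 0.913 atm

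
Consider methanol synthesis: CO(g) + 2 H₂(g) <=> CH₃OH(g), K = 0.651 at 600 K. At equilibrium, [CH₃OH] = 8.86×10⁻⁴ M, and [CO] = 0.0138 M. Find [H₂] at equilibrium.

[H₂] = 0.314 M

At equilibrium, K = [CH₃OH] / ([CO]·[H₂]²) = 0.651.
(8.86×10⁻⁴) / ((0.0138)·([H₂])²) = 0.651
[H₂]² = 0.0986 ⇒ [H₂] = 0.314 M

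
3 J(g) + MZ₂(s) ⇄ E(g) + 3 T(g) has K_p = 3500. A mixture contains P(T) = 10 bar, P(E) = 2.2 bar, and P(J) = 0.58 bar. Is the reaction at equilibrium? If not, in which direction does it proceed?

reverse (toward reactants)

(MZ₂ is a pure solid — omitted from Q_p.)
Q_p = P(E)·P(T)³ / P(J)³ = (2.2)·(10)³ / (0.58)³ = 11000
Q_p = 11000 > K_p = 3500, so the reverse reaction proceeds.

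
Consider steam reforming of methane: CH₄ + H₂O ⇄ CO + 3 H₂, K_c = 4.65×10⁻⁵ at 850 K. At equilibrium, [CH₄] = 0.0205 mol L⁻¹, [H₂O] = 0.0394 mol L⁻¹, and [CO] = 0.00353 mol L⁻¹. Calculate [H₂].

At equilibrium, K_c = [CO]·[H₂]³ / ([CH₄]·[H₂O]) = 4.65×10⁻⁵.
(0.00353)·([H₂])³ / ((0.0205)·(0.0394)) = 4.65×10⁻⁵
[H₂]³ = 1.06×10⁻⁵ ⇒ [H₂] = 0.0220 mol L⁻¹

[H₂] = 0.0220 mol L⁻¹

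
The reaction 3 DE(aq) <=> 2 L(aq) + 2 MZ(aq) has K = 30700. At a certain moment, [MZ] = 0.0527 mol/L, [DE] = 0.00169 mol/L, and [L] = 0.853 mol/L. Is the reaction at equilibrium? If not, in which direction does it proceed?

Q = [L]²·[MZ]² / [DE]³ = (0.853)²·(0.0527)² / (0.00169)³ = 4.19e5
Q = 4.19e5 > K = 30700, so the reverse reaction proceeds.

in the reverse direction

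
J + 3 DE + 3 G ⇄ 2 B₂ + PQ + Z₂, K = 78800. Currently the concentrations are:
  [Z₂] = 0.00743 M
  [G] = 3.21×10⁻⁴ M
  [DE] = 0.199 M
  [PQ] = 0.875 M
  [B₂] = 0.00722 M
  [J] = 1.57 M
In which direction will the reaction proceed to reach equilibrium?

reverse (toward reactants)

Q = [B₂]²·[PQ]·[Z₂] / ([J]·[DE]³·[G]³) = (0.00722)²·(0.875)·(0.00743) / ((1.57)·(0.199)³·(3.21×10⁻⁴)³) = 8.28×10⁵
Q = 8.28×10⁵ > K = 78800, so the reverse reaction proceeds.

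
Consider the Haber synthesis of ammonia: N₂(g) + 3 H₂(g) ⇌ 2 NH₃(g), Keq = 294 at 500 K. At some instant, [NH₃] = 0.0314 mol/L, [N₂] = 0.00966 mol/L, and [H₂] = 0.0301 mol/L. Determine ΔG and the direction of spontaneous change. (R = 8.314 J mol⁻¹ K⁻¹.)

Q = [NH₃]² / ([N₂]·[H₂]³) = (0.0314)² / ((0.00966)·(0.0301)³) = 3740
ΔG = RT ln(Q/Keq) = (8.314 J mol⁻¹ K⁻¹)(500 K) × ln(3740/294)
   = (4.157 kJ/mol)(2.543) = 10.6 kJ/mol
ΔG > 0, so the forward reaction is non-spontaneous (proceeds in reverse).

ΔG = 10.6 kJ/mol; the forward reaction is non-spontaneous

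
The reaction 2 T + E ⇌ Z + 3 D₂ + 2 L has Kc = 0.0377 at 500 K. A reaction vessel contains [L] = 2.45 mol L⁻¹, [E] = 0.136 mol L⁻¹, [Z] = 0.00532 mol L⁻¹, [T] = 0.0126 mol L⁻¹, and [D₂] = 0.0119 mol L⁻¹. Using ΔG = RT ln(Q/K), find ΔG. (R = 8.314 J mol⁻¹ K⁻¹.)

Qc = [Z]·[D₂]³·[L]² / ([T]²·[E]) = (0.00532)·(0.0119)³·(2.45)² / ((0.0126)²·(0.136)) = 0.00249
ΔG = RT ln(Qc/Kc) = (8.314 J mol⁻¹ K⁻¹)(500 K) × ln(0.00249/0.0377)
   = (4.157 kJ/mol)(-2.717) = -11.3 kJ/mol
ΔG < 0, so the forward reaction is spontaneous (proceeds forward).

ΔG = -11.3 kJ/mol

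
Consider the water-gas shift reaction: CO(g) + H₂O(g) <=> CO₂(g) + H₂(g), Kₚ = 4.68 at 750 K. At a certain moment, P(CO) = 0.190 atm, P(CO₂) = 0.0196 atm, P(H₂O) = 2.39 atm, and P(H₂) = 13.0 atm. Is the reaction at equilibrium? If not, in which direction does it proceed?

Qₚ = P(CO₂)·P(H₂) / (P(CO)·P(H₂O)) = (0.0196)·(13.0) / ((0.190)·(2.39)) = 0.561
Qₚ = 0.561 < Kₚ = 4.68, so the forward reaction proceeds.

to the right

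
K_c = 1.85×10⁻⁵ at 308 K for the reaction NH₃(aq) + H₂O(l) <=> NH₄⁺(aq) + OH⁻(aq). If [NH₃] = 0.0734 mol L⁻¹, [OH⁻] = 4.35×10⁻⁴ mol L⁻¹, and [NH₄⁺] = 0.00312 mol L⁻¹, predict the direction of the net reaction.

at equilibrium

(H₂O is a pure liquid — omitted from Q_c.)
Q_c = [NH₄⁺]·[OH⁻] / [NH₃] = (0.00312)·(4.35×10⁻⁴) / (0.0734) = 1.85×10⁻⁵
Q_c = 1.85×10⁻⁵ = K_c, so the system is already at equilibrium.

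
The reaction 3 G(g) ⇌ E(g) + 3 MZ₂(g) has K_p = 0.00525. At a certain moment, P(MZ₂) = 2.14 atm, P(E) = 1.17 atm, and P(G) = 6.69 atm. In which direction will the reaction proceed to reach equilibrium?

toward reactants

Q_p = P(E)·P(MZ₂)³ / P(G)³ = (1.17)·(2.14)³ / (6.69)³ = 0.0383
Q_p = 0.0383 > K_p = 0.00525, so the reverse reaction proceeds.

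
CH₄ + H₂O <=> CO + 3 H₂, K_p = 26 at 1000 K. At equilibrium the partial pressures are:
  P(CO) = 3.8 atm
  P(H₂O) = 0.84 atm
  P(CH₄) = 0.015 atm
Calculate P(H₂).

P(H₂) = 0.44 atm

At equilibrium, K_p = P(CO)·P(H₂)³ / (P(CH₄)·P(H₂O)) = 26.
(3.8)·(P(H₂))³ / ((0.015)·(0.84)) = 26
P(H₂)³ = 0.0862 ⇒ P(H₂) = 0.44 atm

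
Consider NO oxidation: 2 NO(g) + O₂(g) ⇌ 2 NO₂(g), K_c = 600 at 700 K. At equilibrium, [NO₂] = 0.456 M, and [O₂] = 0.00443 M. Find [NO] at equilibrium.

At equilibrium, K_c = [NO₂]² / ([NO]²·[O₂]) = 600.
(0.456)² / (([NO])²·(0.00443)) = 600
[NO]² = 0.0782 ⇒ [NO] = 0.280 M

[NO] = 0.280 M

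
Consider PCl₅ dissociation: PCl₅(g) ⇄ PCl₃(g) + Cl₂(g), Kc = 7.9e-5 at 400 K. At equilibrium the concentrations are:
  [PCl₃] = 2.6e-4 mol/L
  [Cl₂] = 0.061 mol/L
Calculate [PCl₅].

[PCl₅] = 0.20 mol/L

At equilibrium, Kc = [PCl₃]·[Cl₂] / [PCl₅] = 7.9e-5.
(2.6e-4)·(0.061) / ([PCl₅]) = 7.9e-5
[PCl₅] = 0.201 = 0.20 mol/L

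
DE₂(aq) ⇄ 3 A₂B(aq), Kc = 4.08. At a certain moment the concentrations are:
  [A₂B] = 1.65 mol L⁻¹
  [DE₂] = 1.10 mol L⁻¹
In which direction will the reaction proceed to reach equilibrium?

Qc = [A₂B]³ / [DE₂] = (1.65)³ / (1.10) = 4.08
Qc = 4.08 = Kc, so the system is already at equilibrium.

neither direction; the system is at equilibrium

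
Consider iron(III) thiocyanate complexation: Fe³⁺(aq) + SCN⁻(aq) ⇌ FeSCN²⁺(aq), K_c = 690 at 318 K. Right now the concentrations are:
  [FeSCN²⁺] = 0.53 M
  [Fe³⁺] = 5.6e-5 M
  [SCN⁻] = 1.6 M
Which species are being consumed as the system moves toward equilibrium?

Q_c = [FeSCN²⁺] / ([Fe³⁺]·[SCN⁻]) = (0.53) / ((5.6e-5)·(1.6)) = 5900
Q_c = 5900 > K_c = 690: net reverse reaction.

FeSCN²⁺ (products)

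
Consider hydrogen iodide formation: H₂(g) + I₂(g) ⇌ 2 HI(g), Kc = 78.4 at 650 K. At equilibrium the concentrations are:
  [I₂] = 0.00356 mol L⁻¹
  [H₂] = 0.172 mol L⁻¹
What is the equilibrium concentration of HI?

[HI] = 0.219 mol L⁻¹

At equilibrium, Kc = [HI]² / ([H₂]·[I₂]) = 78.4.
([HI])² / ((0.172)·(0.00356)) = 78.4
[HI]² = 0.0480 ⇒ [HI] = 0.219 mol L⁻¹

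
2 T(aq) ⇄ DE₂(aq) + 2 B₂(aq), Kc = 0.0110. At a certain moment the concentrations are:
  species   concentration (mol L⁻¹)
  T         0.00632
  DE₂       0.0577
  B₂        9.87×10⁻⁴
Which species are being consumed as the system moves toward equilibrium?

T (reactants)

Qc = [DE₂]·[B₂]² / [T]² = (0.0577)·(9.87×10⁻⁴)² / (0.00632)² = 0.00141
Qc = 0.00141 < Kc = 0.0110: net forward reaction.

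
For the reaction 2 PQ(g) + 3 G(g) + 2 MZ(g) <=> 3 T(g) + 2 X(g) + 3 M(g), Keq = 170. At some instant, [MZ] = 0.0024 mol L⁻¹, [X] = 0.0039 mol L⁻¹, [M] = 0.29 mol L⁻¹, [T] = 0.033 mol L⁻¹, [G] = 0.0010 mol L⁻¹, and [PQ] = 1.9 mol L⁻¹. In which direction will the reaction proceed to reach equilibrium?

Q = [T]³·[X]²·[M]³ / ([PQ]²·[G]³·[MZ]²) = (0.033)³·(0.0039)²·(0.29)³ / ((1.9)²·(0.0010)³·(0.0024)²) = 640
Q = 640 > Keq = 170, so the reverse reaction proceeds.

in the reverse direction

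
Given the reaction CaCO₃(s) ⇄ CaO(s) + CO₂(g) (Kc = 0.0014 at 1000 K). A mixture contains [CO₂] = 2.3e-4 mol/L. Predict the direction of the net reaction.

(CaCO₃, CaO are pure solids — omitted from Qc.)
Qc = [CO₂] = 2.3e-4
Qc = 2.3e-4 < Kc = 0.0014, so the forward reaction proceeds.

toward products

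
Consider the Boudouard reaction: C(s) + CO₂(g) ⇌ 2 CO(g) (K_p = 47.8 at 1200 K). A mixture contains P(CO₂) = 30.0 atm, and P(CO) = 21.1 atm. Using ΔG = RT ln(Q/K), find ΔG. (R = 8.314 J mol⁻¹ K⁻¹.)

(C is a pure solid — omitted from Q_p.)
Q_p = P(CO)² / P(CO₂) = (21.1)² / (30.0) = 14.8
ΔG = RT ln(Q_p/K_p) = (8.314 J mol⁻¹ K⁻¹)(1200 K) × ln(14.8/47.8)
   = (9.977 kJ/mol)(-1.172) = -11.7 kJ/mol
ΔG < 0, so the forward reaction is spontaneous (proceeds forward).

ΔG = -11.7 kJ/mol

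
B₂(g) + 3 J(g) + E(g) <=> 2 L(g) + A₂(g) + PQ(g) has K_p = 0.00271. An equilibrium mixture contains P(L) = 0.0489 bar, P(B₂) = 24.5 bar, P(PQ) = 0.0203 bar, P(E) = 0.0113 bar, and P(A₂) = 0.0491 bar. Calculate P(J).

At equilibrium, K_p = P(L)²·P(A₂)·P(PQ) / (P(B₂)·P(J)³·P(E)) = 0.00271.
(0.0489)²·(0.0491)·(0.0203) / ((24.5)·(P(J))³·(0.0113)) = 0.00271
P(J)³ = 0.00318 ⇒ P(J) = 0.147 bar

P(J) = 0.147 bar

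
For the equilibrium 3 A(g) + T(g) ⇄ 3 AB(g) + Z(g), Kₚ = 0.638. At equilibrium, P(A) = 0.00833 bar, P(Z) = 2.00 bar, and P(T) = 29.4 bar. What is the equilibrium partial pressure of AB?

P(AB) = 0.0176 bar

At equilibrium, Kₚ = P(AB)³·P(Z) / (P(A)³·P(T)) = 0.638.
(P(AB))³·(2.00) / ((0.00833)³·(29.4)) = 0.638
P(AB)³ = 5.42×10⁻⁶ ⇒ P(AB) = 0.0176 bar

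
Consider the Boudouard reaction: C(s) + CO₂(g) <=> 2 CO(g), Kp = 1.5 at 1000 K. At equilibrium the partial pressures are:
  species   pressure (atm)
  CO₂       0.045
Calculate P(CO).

(C is a pure solid — omitted from Kp.)
At equilibrium, Kp = P(CO)² / P(CO₂) = 1.5.
(P(CO))² / (0.045) = 1.5
P(CO)² = 0.0675 ⇒ P(CO) = 0.26 atm

P(CO) = 0.26 atm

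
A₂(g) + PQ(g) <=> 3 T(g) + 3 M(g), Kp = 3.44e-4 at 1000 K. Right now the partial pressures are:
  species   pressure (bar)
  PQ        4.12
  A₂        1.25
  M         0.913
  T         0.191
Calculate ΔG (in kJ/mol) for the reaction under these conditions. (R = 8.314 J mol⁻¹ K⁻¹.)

Qp = P(T)³·P(M)³ / (P(A₂)·P(PQ)) = (0.191)³·(0.913)³ / ((1.25)·(4.12)) = 0.00103
ΔG = RT ln(Qp/Kp) = (8.314 J mol⁻¹ K⁻¹)(1000 K) × ln(0.00103/3.44e-4)
   = (8.314 kJ/mol)(1.097) = 9.12 kJ/mol
ΔG > 0, so the forward reaction is non-spontaneous (proceeds in reverse).

ΔG = 9.12 kJ/mol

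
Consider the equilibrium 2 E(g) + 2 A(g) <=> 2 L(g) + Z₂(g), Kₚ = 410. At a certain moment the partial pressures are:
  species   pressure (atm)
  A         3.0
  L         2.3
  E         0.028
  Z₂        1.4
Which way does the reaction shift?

Qₚ = P(L)²·P(Z₂) / (P(E)²·P(A)²) = (2.3)²·(1.4) / ((0.028)²·(3.0)²) = 1000
Qₚ = 1000 > Kₚ = 410, so the reverse reaction proceeds.

reverse (toward reactants)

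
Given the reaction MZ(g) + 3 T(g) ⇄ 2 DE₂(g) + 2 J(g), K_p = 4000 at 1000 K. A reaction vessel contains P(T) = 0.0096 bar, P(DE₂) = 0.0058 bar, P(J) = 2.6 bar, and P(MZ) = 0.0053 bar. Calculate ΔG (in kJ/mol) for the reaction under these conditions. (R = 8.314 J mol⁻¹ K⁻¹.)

Q_p = P(DE₂)²·P(J)² / (P(MZ)·P(T)³) = (0.0058)²·(2.6)² / ((0.0053)·(0.0096)³) = 48500
ΔG = RT ln(Q_p/K_p) = (8.314 J mol⁻¹ K⁻¹)(1000 K) × ln(48500/4000)
   = (8.314 kJ/mol)(2.495) = 20.7 kJ/mol
ΔG > 0, so the forward reaction is non-spontaneous (proceeds in reverse).

ΔG = 20.7 kJ/mol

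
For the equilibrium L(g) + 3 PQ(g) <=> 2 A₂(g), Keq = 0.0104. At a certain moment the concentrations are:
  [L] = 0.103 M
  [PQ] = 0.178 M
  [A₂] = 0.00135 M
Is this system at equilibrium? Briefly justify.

Q = [A₂]² / ([L]·[PQ]³) = (0.00135)² / ((0.103)·(0.178)³) = 0.00314
Q = 0.00314 < Keq = 0.0104: net forward reaction.

no; Q < K, reaction proceeds forward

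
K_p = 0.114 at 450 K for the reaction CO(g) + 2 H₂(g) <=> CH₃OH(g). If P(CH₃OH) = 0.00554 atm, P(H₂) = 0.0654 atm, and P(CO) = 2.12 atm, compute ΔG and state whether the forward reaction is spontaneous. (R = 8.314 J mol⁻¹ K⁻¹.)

ΔG = 6.28 kJ/mol; the forward reaction is non-spontaneous

Q_p = P(CH₃OH) / (P(CO)·P(H₂)²) = (0.00554) / ((2.12)·(0.0654)²) = 0.611
ΔG = RT ln(Q_p/K_p) = (8.314 J mol⁻¹ K⁻¹)(450 K) × ln(0.611/0.114)
   = (3.741 kJ/mol)(1.679) = 6.28 kJ/mol
ΔG > 0, so the forward reaction is non-spontaneous (proceeds in reverse).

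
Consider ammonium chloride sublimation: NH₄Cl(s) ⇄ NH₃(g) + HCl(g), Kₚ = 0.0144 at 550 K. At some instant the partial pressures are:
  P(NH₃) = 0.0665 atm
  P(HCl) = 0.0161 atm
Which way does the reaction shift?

to the right

(NH₄Cl is a pure solid — omitted from Qₚ.)
Qₚ = P(NH₃)·P(HCl) = (0.0665)·(0.0161) = 0.00107
Qₚ = 0.00107 < Kₚ = 0.0144, so the forward reaction proceeds.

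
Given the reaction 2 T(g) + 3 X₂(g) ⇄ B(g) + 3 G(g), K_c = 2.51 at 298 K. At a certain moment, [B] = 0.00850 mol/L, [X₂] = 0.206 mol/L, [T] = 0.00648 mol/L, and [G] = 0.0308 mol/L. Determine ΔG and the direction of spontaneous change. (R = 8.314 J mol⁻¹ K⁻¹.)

ΔG = -3.25 kJ/mol; the forward reaction is spontaneous

Q_c = [B]·[G]³ / ([T]²·[X₂]³) = (0.00850)·(0.0308)³ / ((0.00648)²·(0.206)³) = 0.677
ΔG = RT ln(Q_c/K_c) = (8.314 J mol⁻¹ K⁻¹)(298 K) × ln(0.677/2.51)
   = (2.478 kJ/mol)(-1.310) = -3.25 kJ/mol
ΔG < 0, so the forward reaction is spontaneous (proceeds forward).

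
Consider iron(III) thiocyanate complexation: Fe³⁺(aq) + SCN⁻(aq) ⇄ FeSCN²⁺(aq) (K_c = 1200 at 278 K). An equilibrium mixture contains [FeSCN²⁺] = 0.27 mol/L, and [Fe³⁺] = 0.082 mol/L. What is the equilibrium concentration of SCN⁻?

[SCN⁻] = 0.0027 mol/L

At equilibrium, K_c = [FeSCN²⁺] / ([Fe³⁺]·[SCN⁻]) = 1200.
(0.27) / ((0.082)·([SCN⁻])) = 1200
[SCN⁻] = 0.00274 = 0.0027 mol/L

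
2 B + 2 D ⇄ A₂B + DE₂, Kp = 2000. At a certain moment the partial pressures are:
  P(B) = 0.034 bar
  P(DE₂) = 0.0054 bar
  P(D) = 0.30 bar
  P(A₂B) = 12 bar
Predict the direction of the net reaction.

Qp = P(A₂B)·P(DE₂) / (P(B)²·P(D)²) = (12)·(0.0054) / ((0.034)²·(0.30)²) = 620
Qp = 620 < Kp = 2000, so the forward reaction proceeds.

toward products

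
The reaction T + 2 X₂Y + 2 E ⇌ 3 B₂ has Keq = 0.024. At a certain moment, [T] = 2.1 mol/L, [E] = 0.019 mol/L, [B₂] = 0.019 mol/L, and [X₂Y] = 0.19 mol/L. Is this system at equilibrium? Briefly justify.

no; Q > K, reaction proceeds in reverse

Q = [B₂]³ / ([T]·[X₂Y]²·[E]²) = (0.019)³ / ((2.1)·(0.19)²·(0.019)²) = 0.25
Q = 0.25 > Keq = 0.024: net reverse reaction.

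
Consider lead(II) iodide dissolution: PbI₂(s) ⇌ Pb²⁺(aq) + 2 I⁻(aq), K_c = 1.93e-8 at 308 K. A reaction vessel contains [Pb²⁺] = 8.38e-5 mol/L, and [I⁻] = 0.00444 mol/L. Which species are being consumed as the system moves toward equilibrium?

PbI₂ (reactants)

(PbI₂ is a pure solid — omitted from Q_c.)
Q_c = [Pb²⁺]·[I⁻]² = (8.38e-5)·(0.00444)² = 1.65e-9
Q_c = 1.65e-9 < K_c = 1.93e-8: net forward reaction.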